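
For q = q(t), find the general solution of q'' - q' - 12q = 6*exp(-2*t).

q = -exp(-2*t) + C1*exp(-3*t) + C2*exp(4*t)

Characteristic equation r² - r - 12 = 0 factors as (r + 3)(r - 4) = 0, so r = -3, 4.
Hence q_h = C1*exp(-3*t) + C2*exp(4*t).
Try q_p = A*exp(-2*t). Substituting into the equation and dividing by exp(-2*t) gives A = -1, so q_p = -exp(-2*t).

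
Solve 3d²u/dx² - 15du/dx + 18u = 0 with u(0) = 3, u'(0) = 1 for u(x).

u = -5*exp(3*x) + 8*exp(2*x)

Divide through by 3: u'' - 5u' + 6u = 0.
Characteristic equation r² - 5r + 6 = 0 factors as (r - 3)(r - 2) = 0, so r = 3, 2.
Hence u_h = C1*exp(3*x) + C2*exp(2*x).
Apply the initial conditions: u(0) = C1 + C2 = 3 and u'(0) = 2*C2 + 3*C1 = 1. Solving gives C1 = -5, C2 = 8.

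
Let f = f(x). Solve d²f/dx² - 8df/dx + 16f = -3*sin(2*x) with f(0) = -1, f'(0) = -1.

Characteristic equation r² - 8r + 16 = 0 has discriminant (-8)² - 4·(16) = 0, so r = 4 is a repeated root.
Hence f_h = (C1 + C2*x)*exp(4*x).
Try f_p = A*cos(2*x) + B*sin(2*x). Substituting and equating the coefficients of cos(2x) and sin(2x) gives A = -3/25, B = -9/100, so f_p = -9*sin(2*x)/100 - 3*cos(2*x)/25.
General solution: f = -9*sin(2*x)/100 - 3*cos(2*x)/25 + C1*exp(4*x) + C2*x*exp(4*x).
Apply the initial conditions: f(0) = -3/25 + C1 = -1 and f'(0) = -9/50 + C2 + 4*C1 = -1. Solving gives C1 = -22/25, C2 = 27/10.

f = -22*exp(4*x)/25 - 9*sin(2*x)/100 - 3*cos(2*x)/25 + 27*x*exp(4*x)/10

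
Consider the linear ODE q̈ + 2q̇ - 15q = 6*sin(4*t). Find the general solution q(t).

q = -186*sin(4*t)/1025 - 48*cos(4*t)/1025 + C1*exp(-5*t) + C2*exp(3*t)

Characteristic equation r² + 2r - 15 = 0 factors as (r + 5)(r - 3) = 0, so r = -5, 3.
Hence q_h = C1*exp(-5*t) + C2*exp(3*t).
Try q_p = A*cos(4*t) + B*sin(4*t). Substituting and equating the coefficients of cos(4t) and sin(4t) gives A = -48/1025, B = -186/1025, so q_p = -186*sin(4*t)/1025 - 48*cos(4*t)/1025.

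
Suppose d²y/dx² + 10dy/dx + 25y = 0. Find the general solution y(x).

y = C1*exp(-5*x) + C2*x*exp(-5*x)

Characteristic equation r² + 10r + 25 = 0 has discriminant (10)² - 4·(25) = 0, so r = -5 is a repeated root.
Hence y_h = (C1 + C2*x)*exp(-5*x).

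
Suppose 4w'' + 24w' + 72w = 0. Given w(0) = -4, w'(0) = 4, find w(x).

Divide through by 4: w'' + 6w' + 18w = 0.
Characteristic equation r² + 6r + 18 = 0 has discriminant (6)² - 4·(18) = -36 < 0, so r = -3 ± 3i.
Hence w_h = C1*cos(3*x)*exp(-3*x) + C2*exp(-3*x)*sin(3*x).
Apply the initial conditions: w(0) = C1 = -4 and w'(0) = -3*C1 + 3*C2 = 4. Solving gives C1 = -4, C2 = -8/3.

w = -4*cos(3*x)*exp(-3*x) - 8*exp(-3*x)*sin(3*x)/3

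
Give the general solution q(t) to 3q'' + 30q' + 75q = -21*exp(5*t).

q = -7*exp(5*t)/100 + C1*exp(-5*t) + C2*t*exp(-5*t)

Divide through by 3: q'' + 10q' + 25q = -7*exp(5*t).
Characteristic equation r² + 10r + 25 = 0 has discriminant (10)² - 4·(25) = 0, so r = -5 is a repeated root.
Hence q_h = (C1 + C2*t)*exp(-5*t).
Try q_p = A*exp(5*t). Substituting into the equation and dividing by exp(5*t) gives A = -7/100, so q_p = -7*exp(5*t)/100.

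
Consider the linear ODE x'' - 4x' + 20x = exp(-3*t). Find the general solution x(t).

Characteristic equation r² - 4r + 20 = 0 has discriminant (-4)² - 4·(20) = -64 < 0, so r = 2 ± 4i.
Hence x_h = C1*cos(4*t)*exp(2*t) + C2*exp(2*t)*sin(4*t).
Try x_p = A*exp(-3*t). Substituting into the equation and dividing by exp(-3*t) gives A = 1/41, so x_p = exp(-3*t)/41.

x = exp(-3*t)/41 + C1*cos(4*t)*exp(2*t) + C2*exp(2*t)*sin(4*t)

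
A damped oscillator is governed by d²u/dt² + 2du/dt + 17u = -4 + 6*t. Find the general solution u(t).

Characteristic equation r² + 2r + 17 = 0 has discriminant (2)² - 4·(17) = -64 < 0, so r = -1 ± 4i.
Hence u_h = C1*cos(4*t)*exp(-t) + C2*exp(-t)*sin(4*t).
For the particular solution try u_p = A0 + A1*t. Substituting and matching coefficients of each power of t gives A0 = -80/289, A1 = 6/17, so u_p = -80/289 + 6*t/17.

u = -80/289 + 6*t/17 + C1*cos(4*t)*exp(-t) + C2*exp(-t)*sin(4*t)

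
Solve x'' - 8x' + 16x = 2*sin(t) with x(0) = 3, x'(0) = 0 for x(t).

x = 16*cos(t)/289 + 30*sin(t)/289 + 851*exp(4*t)/289 - 202*t*exp(4*t)/17

Characteristic equation r² - 8r + 16 = 0 has discriminant (-8)² - 4·(16) = 0, so r = 4 is a repeated root.
Hence x_h = (C1 + C2*t)*exp(4*t).
Try x_p = A*cos(t) + B*sin(t). Substituting and equating the coefficients of cos(t) and sin(t) gives A = 16/289, B = 30/289, so x_p = 16*cos(t)/289 + 30*sin(t)/289.
General solution: x = 16*cos(t)/289 + 30*sin(t)/289 + C1*exp(4*t) + C2*t*exp(4*t).
Apply the initial conditions: x(0) = 16/289 + C1 = 3 and x'(0) = 30/289 + C2 + 4*C1 = 0. Solving gives C1 = 851/289, C2 = -202/17.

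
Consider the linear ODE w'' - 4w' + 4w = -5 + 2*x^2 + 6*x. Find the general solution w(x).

w = 1 + x**2/2 + 5*x/2 + C1*exp(2*x) + C2*x*exp(2*x)

Characteristic equation r² - 4r + 4 = 0 has discriminant (-4)² - 4·(4) = 0, so r = 2 is a repeated root.
Hence w_h = (C1 + C2*x)*exp(2*x).
For the particular solution try w_p = A0 + A1*x + A2*x^2. Substituting and matching coefficients of each power of x gives A0 = 1, A1 = 5/2, A2 = 1/2, so w_p = 1 + x^2/2 + 5*x/2.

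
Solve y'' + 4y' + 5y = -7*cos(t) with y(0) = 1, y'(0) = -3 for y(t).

Characteristic equation r² + 4r + 5 = 0 has discriminant (4)² - 4·(5) = -4 < 0, so r = -2 ± i.
Hence y_h = C1*cos(t)*exp(-2*t) + C2*exp(-2*t)*sin(t).
Try y_p = A*cos(t) + B*sin(t). Substituting and equating the coefficients of cos(t) and sin(t) gives A = -7/8, B = -7/8, so y_p = -7*cos(t)/8 - 7*sin(t)/8.
General solution: y = -7*cos(t)/8 - 7*sin(t)/8 + C1*cos(t)*exp(-2*t) + C2*exp(-2*t)*sin(t).
Apply the initial conditions: y(0) = -7/8 + C1 = 1 and y'(0) = -7/8 + C2 - 2*C1 = -3. Solving gives C1 = 15/8, C2 = 13/8.

y = -7*cos(t)/8 - 7*sin(t)/8 + 13*exp(-2*t)*sin(t)/8 + 15*cos(t)*exp(-2*t)/8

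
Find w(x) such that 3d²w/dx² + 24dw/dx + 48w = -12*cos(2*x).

w = -4*sin(2*x)/25 - 3*cos(2*x)/25 + C1*exp(-4*x) + C2*x*exp(-4*x)

Divide through by 3: w'' + 8w' + 16w = -4*cos(2*x).
Characteristic equation r² + 8r + 16 = 0 has discriminant (8)² - 4·(16) = 0, so r = -4 is a repeated root.
Hence w_h = (C1 + C2*x)*exp(-4*x).
Try w_p = A*cos(2*x) + B*sin(2*x). Substituting and equating the coefficients of cos(2x) and sin(2x) gives A = -3/25, B = -4/25, so w_p = -4*sin(2*x)/25 - 3*cos(2*x)/25.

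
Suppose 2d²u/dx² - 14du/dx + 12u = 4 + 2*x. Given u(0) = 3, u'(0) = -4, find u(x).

Divide through by 2: u'' - 7u' + 6u = 2 + x.
Characteristic equation r² - 7r + 6 = 0 factors as (r - 6)(r - 1) = 0, so r = 6, 1.
Hence u_h = C1*exp(6*x) + C2*exp(x).
For the particular solution try u_p = A0 + A1*x. Substituting and matching coefficients of each power of x gives A0 = 19/36, A1 = 1/6, so u_p = 19/36 + x/6.
General solution: u = 19/36 + x/6 + C1*exp(6*x) + C2*exp(x).
Apply the initial conditions: u(0) = 19/36 + C1 + C2 = 3 and u'(0) = 1/6 + C2 + 6*C1 = -4. Solving gives C1 = -239/180, C2 = 19/5.

u = 19/36 - 239*exp(6*x)/180 + x/6 + 19*exp(x)/5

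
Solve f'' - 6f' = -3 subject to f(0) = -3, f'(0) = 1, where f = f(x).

f = -37/12 + x/2 + exp(6*x)/12

Characteristic equation r² - 6r = 0 factors as (r - 6)r = 0, so r = 6, 0.
Hence f_h = C1*exp(6*x) + C2.
Since 1 solves the homogeneous equation (r = 0 is a root of multiplicity 1), multiply the trial by x. Try f_p = A*x. Substituting into the equation and dividing by 1 gives A = 1/2, so f_p = x/2.
General solution: f = C2 + x/2 + C1*exp(6*x).
Apply the initial conditions: f(0) = C1 + C2 = -3 and f'(0) = 1/2 + 6*C1 = 1. Solving gives C1 = 1/12, C2 = -37/12.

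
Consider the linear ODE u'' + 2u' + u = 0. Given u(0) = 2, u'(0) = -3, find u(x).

u = 2*exp(-x) - x*exp(-x)

Characteristic equation r² + 2r + 1 = 0 has discriminant (2)² - 4·(1) = 0, so r = -1 is a repeated root.
Hence u_h = (C1 + C2*x)*exp(-x).
Apply the initial conditions: u(0) = C1 = 2 and u'(0) = C2 - C1 = -3. Solving gives C1 = 2, C2 = -1.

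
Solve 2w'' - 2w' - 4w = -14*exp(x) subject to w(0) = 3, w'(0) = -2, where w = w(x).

w = -2*exp(2*x) + 3*exp(-x)/2 + 7*exp(x)/2

Divide through by 2: w'' - w' - 2w = -7*exp(x).
Characteristic equation r² - r - 2 = 0 factors as (r - 2)(r + 1) = 0, so r = 2, -1.
Hence w_h = C1*exp(2*x) + C2*exp(-x).
Try w_p = A*exp(x). Substituting into the equation and dividing by exp(x) gives A = 7/2, so w_p = 7*exp(x)/2.
General solution: w = 7*exp(x)/2 + C1*exp(2*x) + C2*exp(-x).
Apply the initial conditions: w(0) = 7/2 + C1 + C2 = 3 and w'(0) = 7/2 - C2 + 2*C1 = -2. Solving gives C1 = -2, C2 = 3/2.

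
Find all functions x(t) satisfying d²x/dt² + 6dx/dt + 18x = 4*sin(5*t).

x = -120*cos(5*t)/949 - 28*sin(5*t)/949 + C1*cos(3*t)*exp(-3*t) + C2*exp(-3*t)*sin(3*t)

Characteristic equation r² + 6r + 18 = 0 has discriminant (6)² - 4·(18) = -36 < 0, so r = -3 ± 3i.
Hence x_h = C1*cos(3*t)*exp(-3*t) + C2*exp(-3*t)*sin(3*t).
Try x_p = A*cos(5*t) + B*sin(5*t). Substituting and equating the coefficients of cos(5t) and sin(5t) gives A = -120/949, B = -28/949, so x_p = -120*cos(5*t)/949 - 28*sin(5*t)/949.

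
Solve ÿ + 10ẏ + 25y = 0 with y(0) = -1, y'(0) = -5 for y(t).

Characteristic equation r² + 10r + 25 = 0 has discriminant (10)² - 4·(25) = 0, so r = -5 is a repeated root.
Hence y_h = (C1 + C2*t)*exp(-5*t).
Apply the initial conditions: y(0) = C1 = -1 and y'(0) = C2 - 5*C1 = -5. Solving gives C1 = -1, C2 = -10.

y = -exp(-5*t) - 10*t*exp(-5*t)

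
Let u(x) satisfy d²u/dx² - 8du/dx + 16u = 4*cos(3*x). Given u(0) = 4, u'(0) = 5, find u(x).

u = -96*sin(3*x)/625 + 28*cos(3*x)/625 + 2472*exp(4*x)/625 - 259*x*exp(4*x)/25

Characteristic equation r² - 8r + 16 = 0 has discriminant (-8)² - 4·(16) = 0, so r = 4 is a repeated root.
Hence u_h = (C1 + C2*x)*exp(4*x).
Try u_p = A*cos(3*x) + B*sin(3*x). Substituting and equating the coefficients of cos(3x) and sin(3x) gives A = 28/625, B = -96/625, so u_p = -96*sin(3*x)/625 + 28*cos(3*x)/625.
General solution: u = -96*sin(3*x)/625 + 28*cos(3*x)/625 + C1*exp(4*x) + C2*x*exp(4*x).
Apply the initial conditions: u(0) = 28/625 + C1 = 4 and u'(0) = -288/625 + C2 + 4*C1 = 5. Solving gives C1 = 2472/625, C2 = -259/25.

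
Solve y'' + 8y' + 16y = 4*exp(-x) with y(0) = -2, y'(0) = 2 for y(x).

Characteristic equation r² + 8r + 16 = 0 has discriminant (8)² - 4·(16) = 0, so r = -4 is a repeated root.
Hence y_h = (C1 + C2*x)*exp(-4*x).
Try y_p = A*exp(-x). Substituting into the equation and dividing by exp(-x) gives A = 4/9, so y_p = 4*exp(-x)/9.
General solution: y = 4*exp(-x)/9 + C1*exp(-4*x) + C2*x*exp(-4*x).
Apply the initial conditions: y(0) = 4/9 + C1 = -2 and y'(0) = -4/9 + C2 - 4*C1 = 2. Solving gives C1 = -22/9, C2 = -22/3.

y = -22*exp(-4*x)/9 + 4*exp(-x)/9 - 22*x*exp(-4*x)/3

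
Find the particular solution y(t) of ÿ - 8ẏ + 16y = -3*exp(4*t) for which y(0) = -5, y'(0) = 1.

y = -5*exp(4*t) + 21*t*exp(4*t) - 3*t**2*exp(4*t)/2

Characteristic equation r² - 8r + 16 = 0 has discriminant (-8)² - 4·(16) = 0, so r = 4 is a repeated root.
Hence y_h = (C1 + C2*t)*exp(4*t).
Since exp(4*t) solves the homogeneous equation (r = 4 is a root of multiplicity 2), multiply the trial by t^2. Try y_p = A*t^2*exp(4*t). Substituting into the equation and dividing by exp(4*t) gives A = -3/2, so y_p = -3*t^2*exp(4*t)/2.
General solution: y = C1*exp(4*t) - 3*t^2*exp(4*t)/2 + C2*t*exp(4*t).
Apply the initial conditions: y(0) = C1 = -5 and y'(0) = C2 + 4*C1 = 1. Solving gives C1 = -5, C2 = 21.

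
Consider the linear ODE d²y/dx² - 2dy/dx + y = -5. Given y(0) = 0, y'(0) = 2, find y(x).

y = -5 + 5*exp(x) - 3*x*exp(x)

Characteristic equation r² - 2r + 1 = 0 has discriminant (-2)² - 4·(1) = 0, so r = 1 is a repeated root.
Hence y_h = (C1 + C2*x)*exp(x).
For the particular solution try y_p = A0. Substituting and matching coefficients of each power of x gives A0 = -5, so y_p = -5.
General solution: y = -5 + C1*exp(x) + C2*x*exp(x).
Apply the initial conditions: y(0) = -5 + C1 = 0 and y'(0) = C1 + C2 = 2. Solving gives C1 = 5, C2 = -3.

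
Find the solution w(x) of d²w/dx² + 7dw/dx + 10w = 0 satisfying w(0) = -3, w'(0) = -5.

w = -20*exp(-2*x)/3 + 11*exp(-5*x)/3

Characteristic equation r² + 7r + 10 = 0 factors as (r + 5)(r + 2) = 0, so r = -5, -2.
Hence w_h = C1*exp(-5*x) + C2*exp(-2*x).
Apply the initial conditions: w(0) = C1 + C2 = -3 and w'(0) = -5*C1 - 2*C2 = -5. Solving gives C1 = 11/3, C2 = -20/3.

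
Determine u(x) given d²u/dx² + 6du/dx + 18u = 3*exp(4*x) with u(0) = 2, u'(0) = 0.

Characteristic equation r² + 6r + 18 = 0 has discriminant (6)² - 4·(18) = -36 < 0, so r = -3 ± 3i.
Hence u_h = C1*cos(3*x)*exp(-3*x) + C2*exp(-3*x)*sin(3*x).
Try u_p = A*exp(4*x). Substituting into the equation and dividing by exp(4*x) gives A = 3/58, so u_p = 3*exp(4*x)/58.
General solution: u = 3*exp(4*x)/58 + C1*cos(3*x)*exp(-3*x) + C2*exp(-3*x)*sin(3*x).
Apply the initial conditions: u(0) = 3/58 + C1 = 2 and u'(0) = 6/29 - 3*C1 + 3*C2 = 0. Solving gives C1 = 113/58, C2 = 109/58.

u = 3*exp(4*x)/58 + 109*exp(-3*x)*sin(3*x)/58 + 113*cos(3*x)*exp(-3*x)/58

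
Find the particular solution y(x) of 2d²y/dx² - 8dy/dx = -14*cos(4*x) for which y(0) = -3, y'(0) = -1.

Divide through by 2: y'' - 4y' = -7*cos(4*x).
Characteristic equation r² - 4r = 0 factors as (r - 4)r = 0, so r = 4, 0.
Hence y_h = C1*exp(4*x) + C2.
Try y_p = A*cos(4*x) + B*sin(4*x). Substituting and equating the coefficients of cos(4x) and sin(4x) gives A = 7/32, B = 7/32, so y_p = 7*cos(4*x)/32 + 7*sin(4*x)/32.
General solution: y = C2 + 7*cos(4*x)/32 + 7*sin(4*x)/32 + C1*exp(4*x).
Apply the initial conditions: y(0) = 7/32 + C1 + C2 = -3 and y'(0) = 7/8 + 4*C1 = -1. Solving gives C1 = -15/32, C2 = -11/4.

y = -11/4 - 15*exp(4*x)/32 + 7*cos(4*x)/32 + 7*sin(4*x)/32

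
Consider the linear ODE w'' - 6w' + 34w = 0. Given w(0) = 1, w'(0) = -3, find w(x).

Characteristic equation r² - 6r + 34 = 0 has discriminant (-6)² - 4·(34) = -100 < 0, so r = 3 ± 5i.
Hence w_h = C1*cos(5*x)*exp(3*x) + C2*exp(3*x)*sin(5*x).
Apply the initial conditions: w(0) = C1 = 1 and w'(0) = 3*C1 + 5*C2 = -3. Solving gives C1 = 1, C2 = -6/5.

w = cos(5*x)*exp(3*x) - 6*exp(3*x)*sin(5*x)/5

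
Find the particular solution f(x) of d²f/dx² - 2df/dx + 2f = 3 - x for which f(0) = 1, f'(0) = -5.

f = 1 - x/2 - 9*exp(x)*sin(x)/2

Characteristic equation r² - 2r + 2 = 0 has discriminant (-2)² - 4·(2) = -4 < 0, so r = 1 ± i.
Hence f_h = C1*cos(x)*exp(x) + C2*exp(x)*sin(x).
For the particular solution try f_p = A0 + A1*x. Substituting and matching coefficients of each power of x gives A0 = 1, A1 = -1/2, so f_p = 1 - x/2.
General solution: f = 1 - x/2 + C1*cos(x)*exp(x) + C2*exp(x)*sin(x).
Apply the initial conditions: f(0) = 1 + C1 = 1 and f'(0) = -1/2 + C1 + C2 = -5. Solving gives C1 = 0, C2 = -9/2.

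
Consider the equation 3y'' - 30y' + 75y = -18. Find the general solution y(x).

y = -6/25 + C1*exp(5*x) + C2*x*exp(5*x)

Divide through by 3: y'' - 10y' + 25y = -6.
Characteristic equation r² - 10r + 25 = 0 has discriminant (-10)² - 4·(25) = 0, so r = 5 is a repeated root.
Hence y_h = (C1 + C2*x)*exp(5*x).
For the particular solution try y_p = A0. Substituting and matching coefficients of each power of x gives A0 = -6/25, so y_p = -6/25.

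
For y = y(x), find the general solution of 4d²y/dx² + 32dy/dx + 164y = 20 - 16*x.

y = 237/1681 - 4*x/41 + C1*cos(5*x)*exp(-4*x) + C2*exp(-4*x)*sin(5*x)

Divide through by 4: y'' + 8y' + 41y = 5 - 4*x.
Characteristic equation r² + 8r + 41 = 0 has discriminant (8)² - 4·(41) = -100 < 0, so r = -4 ± 5i.
Hence y_h = C1*cos(5*x)*exp(-4*x) + C2*exp(-4*x)*sin(5*x).
For the particular solution try y_p = A0 + A1*x. Substituting and matching coefficients of each power of x gives A0 = 237/1681, A1 = -4/41, so y_p = 237/1681 - 4*x/41.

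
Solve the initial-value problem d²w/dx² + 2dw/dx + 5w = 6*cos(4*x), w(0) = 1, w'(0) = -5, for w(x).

w = -66*cos(4*x)/185 + 48*sin(4*x)/185 - 433*exp(-x)*sin(2*x)/185 + 251*cos(2*x)*exp(-x)/185

Characteristic equation r² + 2r + 5 = 0 has discriminant (2)² - 4·(5) = -16 < 0, so r = -1 ± 2i.
Hence w_h = C1*cos(2*x)*exp(-x) + C2*exp(-x)*sin(2*x).
Try w_p = A*cos(4*x) + B*sin(4*x). Substituting and equating the coefficients of cos(4x) and sin(4x) gives A = -66/185, B = 48/185, so w_p = -66*cos(4*x)/185 + 48*sin(4*x)/185.
General solution: w = -66*cos(4*x)/185 + 48*sin(4*x)/185 + C1*cos(2*x)*exp(-x) + C2*exp(-x)*sin(2*x).
Apply the initial conditions: w(0) = -66/185 + C1 = 1 and w'(0) = 192/185 - C1 + 2*C2 = -5. Solving gives C1 = 251/185, C2 = -433/185.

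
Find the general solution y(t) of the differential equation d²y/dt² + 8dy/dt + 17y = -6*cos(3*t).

Characteristic equation r² + 8r + 17 = 0 has discriminant (8)² - 4·(17) = -4 < 0, so r = -4 ± i.
Hence y_h = C1*cos(t)*exp(-4*t) + C2*exp(-4*t)*sin(t).
Try y_p = A*cos(3*t) + B*sin(3*t). Substituting and equating the coefficients of cos(3t) and sin(3t) gives A = -3/40, B = -9/40, so y_p = -9*sin(3*t)/40 - 3*cos(3*t)/40.

y = -9*sin(3*t)/40 - 3*cos(3*t)/40 + C1*cos(t)*exp(-4*t) + C2*exp(-4*t)*sin(t)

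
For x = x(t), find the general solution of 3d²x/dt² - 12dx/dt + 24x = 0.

Divide through by 3: x'' - 4x' + 8x = 0.
Characteristic equation r² - 4r + 8 = 0 has discriminant (-4)² - 4·(8) = -16 < 0, so r = 2 ± 2i.
Hence x_h = C1*cos(2*t)*exp(2*t) + C2*exp(2*t)*sin(2*t).

x = C1*cos(2*t)*exp(2*t) + C2*exp(2*t)*sin(2*t)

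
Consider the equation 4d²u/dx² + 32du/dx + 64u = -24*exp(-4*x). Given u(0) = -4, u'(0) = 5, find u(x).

u = -4*exp(-4*x) - 11*x*exp(-4*x) - 3*x**2*exp(-4*x)

Divide through by 4: u'' + 8u' + 16u = -6*exp(-4*x).
Characteristic equation r² + 8r + 16 = 0 has discriminant (8)² - 4·(16) = 0, so r = -4 is a repeated root.
Hence u_h = (C1 + C2*x)*exp(-4*x).
Since exp(-4*x) solves the homogeneous equation (r = -4 is a root of multiplicity 2), multiply the trial by x^2. Try u_p = A*x^2*exp(-4*x). Substituting into the equation and dividing by exp(-4*x) gives A = -3, so u_p = -3*x^2*exp(-4*x).
General solution: u = C1*exp(-4*x) - 3*x^2*exp(-4*x) + C2*x*exp(-4*x).
Apply the initial conditions: u(0) = C1 = -4 and u'(0) = C2 - 4*C1 = 5. Solving gives C1 = -4, C2 = -11.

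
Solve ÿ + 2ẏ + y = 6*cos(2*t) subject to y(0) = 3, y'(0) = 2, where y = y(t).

y = -18*cos(2*t)/25 + 24*sin(2*t)/25 + 93*exp(-t)/25 + 19*t*exp(-t)/5

Characteristic equation r² + 2r + 1 = 0 has discriminant (2)² - 4·(1) = 0, so r = -1 is a repeated root.
Hence y_h = (C1 + C2*t)*exp(-t).
Try y_p = A*cos(2*t) + B*sin(2*t). Substituting and equating the coefficients of cos(2t) and sin(2t) gives A = -18/25, B = 24/25, so y_p = -18*cos(2*t)/25 + 24*sin(2*t)/25.
General solution: y = -18*cos(2*t)/25 + 24*sin(2*t)/25 + C1*exp(-t) + C2*t*exp(-t).
Apply the initial conditions: y(0) = -18/25 + C1 = 3 and y'(0) = 48/25 + C2 - C1 = 2. Solving gives C1 = 93/25, C2 = 19/5.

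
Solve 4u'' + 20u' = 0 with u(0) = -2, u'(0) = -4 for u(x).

Divide through by 4: u'' + 5u' = 0.
Characteristic equation r² + 5r = 0 factors as (r + 5)r = 0, so r = -5, 0.
Hence u_h = C1*exp(-5*x) + C2.
Apply the initial conditions: u(0) = C1 + C2 = -2 and u'(0) = -5*C1 = -4. Solving gives C1 = 4/5, C2 = -14/5.

u = -14/5 + 4*exp(-5*x)/5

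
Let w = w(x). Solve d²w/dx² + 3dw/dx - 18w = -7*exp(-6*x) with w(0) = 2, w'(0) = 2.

Characteristic equation r² + 3r - 18 = 0 factors as (r + 6)(r - 3) = 0, so r = -6, 3.
Hence w_h = C1*exp(-6*x) + C2*exp(3*x).
Since exp(-6*x) solves the homogeneous equation (r = -6 is a root of multiplicity 1), multiply the trial by x. Try w_p = A*x*exp(-6*x). Substituting into the equation and dividing by exp(-6*x) gives A = 7/9, so w_p = 7*x*exp(-6*x)/9.
General solution: w = C1*exp(-6*x) + C2*exp(3*x) + 7*x*exp(-6*x)/9.
Apply the initial conditions: w(0) = C1 + C2 = 2 and w'(0) = 7/9 - 6*C1 + 3*C2 = 2. Solving gives C1 = 43/81, C2 = 119/81.

w = 43*exp(-6*x)/81 + 119*exp(3*x)/81 + 7*x*exp(-6*x)/9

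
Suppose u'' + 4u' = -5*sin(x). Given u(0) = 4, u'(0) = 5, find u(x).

Characteristic equation r² + 4r = 0 factors as (r + 4)r = 0, so r = -4, 0.
Hence u_h = C1*exp(-4*x) + C2.
Try u_p = A*cos(x) + B*sin(x). Substituting and equating the coefficients of cos(x) and sin(x) gives A = 20/17, B = 5/17, so u_p = 5*sin(x)/17 + 20*cos(x)/17.
General solution: u = C2 + 5*sin(x)/17 + 20*cos(x)/17 + C1*exp(-4*x).
Apply the initial conditions: u(0) = 20/17 + C1 + C2 = 4 and u'(0) = 5/17 - 4*C1 = 5. Solving gives C1 = -20/17, C2 = 4.

u = 4 - 20*exp(-4*x)/17 + 5*sin(x)/17 + 20*cos(x)/17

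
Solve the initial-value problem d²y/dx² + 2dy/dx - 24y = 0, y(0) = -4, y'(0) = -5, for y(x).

y = -29*exp(4*x)/10 - 11*exp(-6*x)/10

Characteristic equation r² + 2r - 24 = 0 factors as (r - 4)(r + 6) = 0, so r = 4, -6.
Hence y_h = C1*exp(4*x) + C2*exp(-6*x).
Apply the initial conditions: y(0) = C1 + C2 = -4 and y'(0) = -6*C2 + 4*C1 = -5. Solving gives C1 = -29/10, C2 = -11/10.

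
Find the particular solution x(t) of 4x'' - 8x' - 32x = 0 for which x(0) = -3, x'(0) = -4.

Divide through by 4: x'' - 2x' - 8x = 0.
Characteristic equation r² - 2r - 8 = 0 factors as (r - 4)(r + 2) = 0, so r = 4, -2.
Hence x_h = C1*exp(4*t) + C2*exp(-2*t).
Apply the initial conditions: x(0) = C1 + C2 = -3 and x'(0) = -2*C2 + 4*C1 = -4. Solving gives C1 = -5/3, C2 = -4/3.

x = -5*exp(4*t)/3 - 4*exp(-2*t)/3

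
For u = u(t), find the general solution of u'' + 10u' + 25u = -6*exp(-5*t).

u = C1*exp(-5*t) - 3*t**2*exp(-5*t) + C2*t*exp(-5*t)

Characteristic equation r² + 10r + 25 = 0 has discriminant (10)² - 4·(25) = 0, so r = -5 is a repeated root.
Hence u_h = (C1 + C2*t)*exp(-5*t).
Since exp(-5*t) solves the homogeneous equation (r = -5 is a root of multiplicity 2), multiply the trial by t^2. Try u_p = A*t^2*exp(-5*t). Substituting into the equation and dividing by exp(-5*t) gives A = -3, so u_p = -3*t^2*exp(-5*t).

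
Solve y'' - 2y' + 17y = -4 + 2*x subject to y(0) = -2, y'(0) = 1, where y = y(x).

y = -64/289 + 2*x/17 - 514*cos(4*x)*exp(x)/289 + 769*exp(x)*sin(4*x)/1156

Characteristic equation r² - 2r + 17 = 0 has discriminant (-2)² - 4·(17) = -64 < 0, so r = 1 ± 4i.
Hence y_h = C1*cos(4*x)*exp(x) + C2*exp(x)*sin(4*x).
For the particular solution try y_p = A0 + A1*x. Substituting and matching coefficients of each power of x gives A0 = -64/289, A1 = 2/17, so y_p = -64/289 + 2*x/17.
General solution: y = -64/289 + 2*x/17 + C1*cos(4*x)*exp(x) + C2*exp(x)*sin(4*x).
Apply the initial conditions: y(0) = -64/289 + C1 = -2 and y'(0) = 2/17 + C1 + 4*C2 = 1. Solving gives C1 = -514/289, C2 = 769/1156.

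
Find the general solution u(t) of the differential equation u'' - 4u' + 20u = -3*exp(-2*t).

Characteristic equation r² - 4r + 20 = 0 has discriminant (-4)² - 4·(20) = -64 < 0, so r = 2 ± 4i.
Hence u_h = C1*cos(4*t)*exp(2*t) + C2*exp(2*t)*sin(4*t).
Try u_p = A*exp(-2*t). Substituting into the equation and dividing by exp(-2*t) gives A = -3/32, so u_p = -3*exp(-2*t)/32.

u = -3*exp(-2*t)/32 + C1*cos(4*t)*exp(2*t) + C2*exp(2*t)*sin(4*t)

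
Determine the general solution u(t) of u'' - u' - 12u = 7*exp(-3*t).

u = C1*exp(-3*t) + C2*exp(4*t) - t*exp(-3*t)

Characteristic equation r² - r - 12 = 0 factors as (r + 3)(r - 4) = 0, so r = -3, 4.
Hence u_h = C1*exp(-3*t) + C2*exp(4*t).
Since exp(-3*t) solves the homogeneous equation (r = -3 is a root of multiplicity 1), multiply the trial by t. Try u_p = A*t*exp(-3*t). Substituting into the equation and dividing by exp(-3*t) gives A = -1, so u_p = -t*exp(-3*t).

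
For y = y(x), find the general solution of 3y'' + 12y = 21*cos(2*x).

y = C1*cos(2*x) + C2*sin(2*x) + 7*x*sin(2*x)/4

Divide through by 3: y'' + 4y = 7*cos(2*x).
Characteristic equation r² + 4 = 0 has discriminant (0)² - 4·(4) = -16 < 0, so r = ± 2i.
Hence y_h = C1*cos(2*x) + C2*sin(2*x).
Since ±2i are characteristic roots, multiply the trial by x. Try y_p = x*(A*cos(2*x) + B*sin(2*x)). Substituting and equating the coefficients of cos(2x) and sin(2x) gives A = 0, B = 7/4, so y_p = 7*x*sin(2*x)/4.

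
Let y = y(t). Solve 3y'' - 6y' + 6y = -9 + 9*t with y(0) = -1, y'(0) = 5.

y = 3*t/2 - cos(t)*exp(t) + 9*exp(t)*sin(t)/2

Divide through by 3: y'' - 2y' + 2y = -3 + 3*t.
Characteristic equation r² - 2r + 2 = 0 has discriminant (-2)² - 4·(2) = -4 < 0, so r = 1 ± i.
Hence y_h = C1*cos(t)*exp(t) + C2*exp(t)*sin(t).
For the particular solution try y_p = A0 + A1*t. Substituting and matching coefficients of each power of t gives A0 = 0, A1 = 3/2, so y_p = 3*t/2.
General solution: y = 3*t/2 + C1*cos(t)*exp(t) + C2*exp(t)*sin(t).
Apply the initial conditions: y(0) = C1 = -1 and y'(0) = 3/2 + C1 + C2 = 5. Solving gives C1 = -1, C2 = 9/2.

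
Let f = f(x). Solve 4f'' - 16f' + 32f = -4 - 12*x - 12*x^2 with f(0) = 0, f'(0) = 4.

f = -13/32 - 3*x/4 - 3*x**2/8 + 13*cos(2*x)*exp(2*x)/32 + 63*exp(2*x)*sin(2*x)/32

Divide through by 4: f'' - 4f' + 8f = -1 - 3*x - 3*x^2.
Characteristic equation r² - 4r + 8 = 0 has discriminant (-4)² - 4·(8) = -16 < 0, so r = 2 ± 2i.
Hence f_h = C1*cos(2*x)*exp(2*x) + C2*exp(2*x)*sin(2*x).
For the particular solution try f_p = A0 + A1*x + A2*x^2. Substituting and matching coefficients of each power of x gives A0 = -13/32, A1 = -3/4, A2 = -3/8, so f_p = -13/32 - 3*x/4 - 3*x^2/8.
General solution: f = -13/32 - 3*x/4 - 3*x^2/8 + C1*cos(2*x)*exp(2*x) + C2*exp(2*x)*sin(2*x).
Apply the initial conditions: f(0) = -13/32 + C1 = 0 and f'(0) = -3/4 + 2*C1 + 2*C2 = 4. Solving gives C1 = 13/32, C2 = 63/32.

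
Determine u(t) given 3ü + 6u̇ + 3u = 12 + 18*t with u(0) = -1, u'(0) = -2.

Divide through by 3: u'' + 2u' + u = 4 + 6*t.
Characteristic equation r² + 2r + 1 = 0 has discriminant (2)² - 4·(1) = 0, so r = -1 is a repeated root.
Hence u_h = (C1 + C2*t)*exp(-t).
For the particular solution try u_p = A0 + A1*t. Substituting and matching coefficients of each power of t gives A0 = -8, A1 = 6, so u_p = -8 + 6*t.
General solution: u = -8 + 6*t + C1*exp(-t) + C2*t*exp(-t).
Apply the initial conditions: u(0) = -8 + C1 = -1 and u'(0) = 6 + C2 - C1 = -2. Solving gives C1 = 7, C2 = -1.

u = -8 + 6*t + 7*exp(-t) - t*exp(-t)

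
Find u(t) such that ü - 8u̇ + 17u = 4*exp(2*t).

u = 4*exp(2*t)/5 + C1*cos(t)*exp(4*t) + C2*exp(4*t)*sin(t)

Characteristic equation r² - 8r + 17 = 0 has discriminant (-8)² - 4·(17) = -4 < 0, so r = 4 ± i.
Hence u_h = C1*cos(t)*exp(4*t) + C2*exp(4*t)*sin(t).
Try u_p = A*exp(2*t). Substituting into the equation and dividing by exp(2*t) gives A = 4/5, so u_p = 4*exp(2*t)/5.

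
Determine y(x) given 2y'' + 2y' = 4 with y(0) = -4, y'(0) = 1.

y = -5 + 2*x + exp(-x)

Divide through by 2: y'' + y' = 2.
Characteristic equation r² + r = 0 factors as (r + 1)r = 0, so r = -1, 0.
Hence y_h = C1*exp(-x) + C2.
Since 1 solves the homogeneous equation (r = 0 is a root of multiplicity 1), multiply the trial by x. Try y_p = A*x. Substituting into the equation and dividing by 1 gives A = 2, so y_p = 2*x.
General solution: y = C2 + 2*x + C1*exp(-x).
Apply the initial conditions: y(0) = C1 + C2 = -4 and y'(0) = 2 - C1 = 1. Solving gives C1 = 1, C2 = -5.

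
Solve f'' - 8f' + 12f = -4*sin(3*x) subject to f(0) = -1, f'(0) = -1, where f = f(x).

f = -53*exp(2*x)/52 - 32*cos(3*x)/195 - 4*sin(3*x)/195 + 11*exp(6*x)/60

Characteristic equation r² - 8r + 12 = 0 factors as (r - 6)(r - 2) = 0, so r = 6, 2.
Hence f_h = C1*exp(6*x) + C2*exp(2*x).
Try f_p = A*cos(3*x) + B*sin(3*x). Substituting and equating the coefficients of cos(3x) and sin(3x) gives A = -32/195, B = -4/195, so f_p = -32*cos(3*x)/195 - 4*sin(3*x)/195.
General solution: f = -32*cos(3*x)/195 - 4*sin(3*x)/195 + C1*exp(6*x) + C2*exp(2*x).
Apply the initial conditions: f(0) = -32/195 + C1 + C2 = -1 and f'(0) = -4/65 + 2*C2 + 6*C1 = -1. Solving gives C1 = 11/60, C2 = -53/52.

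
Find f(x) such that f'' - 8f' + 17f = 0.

Characteristic equation r² - 8r + 17 = 0 has discriminant (-8)² - 4·(17) = -4 < 0, so r = 4 ± i.
Hence f_h = C1*cos(x)*exp(4*x) + C2*exp(4*x)*sin(x).

f = C1*cos(x)*exp(4*x) + C2*exp(4*x)*sin(x)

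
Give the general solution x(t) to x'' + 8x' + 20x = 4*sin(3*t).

Characteristic equation r² + 8r + 20 = 0 has discriminant (8)² - 4·(20) = -16 < 0, so r = -4 ± 2i.
Hence x_h = C1*cos(2*t)*exp(-4*t) + C2*exp(-4*t)*sin(2*t).
Try x_p = A*cos(3*t) + B*sin(3*t). Substituting and equating the coefficients of cos(3t) and sin(3t) gives A = -96/697, B = 44/697, so x_p = -96*cos(3*t)/697 + 44*sin(3*t)/697.

x = -96*cos(3*t)/697 + 44*sin(3*t)/697 + C1*cos(2*t)*exp(-4*t) + C2*exp(-4*t)*sin(2*t)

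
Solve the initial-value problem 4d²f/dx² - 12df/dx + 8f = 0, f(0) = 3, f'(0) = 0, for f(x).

Divide through by 4: f'' - 3f' + 2f = 0.
Characteristic equation r² - 3r + 2 = 0 factors as (r - 1)(r - 2) = 0, so r = 1, 2.
Hence f_h = C1*exp(x) + C2*exp(2*x).
Apply the initial conditions: f(0) = C1 + C2 = 3 and f'(0) = C1 + 2*C2 = 0. Solving gives C1 = 6, C2 = -3.

f = -3*exp(2*x) + 6*exp(x)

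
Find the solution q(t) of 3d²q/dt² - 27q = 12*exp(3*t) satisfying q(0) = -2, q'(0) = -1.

Divide through by 3: q'' - 9q = 4*exp(3*t).
Characteristic equation r² - 9 = 0 factors as (r + 3)(r - 3) = 0, so r = -3, 3.
Hence q_h = C1*exp(-3*t) + C2*exp(3*t).
Since exp(3*t) solves the homogeneous equation (r = 3 is a root of multiplicity 1), multiply the trial by t. Try q_p = A*t*exp(3*t). Substituting into the equation and dividing by exp(3*t) gives A = 2/3, so q_p = 2*t*exp(3*t)/3.
General solution: q = C1*exp(-3*t) + C2*exp(3*t) + 2*t*exp(3*t)/3.
Apply the initial conditions: q(0) = C1 + C2 = -2 and q'(0) = 2/3 - 3*C1 + 3*C2 = -1. Solving gives C1 = -13/18, C2 = -23/18.

q = -23*exp(3*t)/18 - 13*exp(-3*t)/18 + 2*t*exp(3*t)/3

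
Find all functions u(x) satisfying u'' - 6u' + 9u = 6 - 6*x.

u = 2/9 - 2*x/3 + C1*exp(3*x) + C2*x*exp(3*x)

Characteristic equation r² - 6r + 9 = 0 has discriminant (-6)² - 4·(9) = 0, so r = 3 is a repeated root.
Hence u_h = (C1 + C2*x)*exp(3*x).
For the particular solution try u_p = A0 + A1*x. Substituting and matching coefficients of each power of x gives A0 = 2/9, A1 = -2/3, so u_p = 2/9 - 2*x/3.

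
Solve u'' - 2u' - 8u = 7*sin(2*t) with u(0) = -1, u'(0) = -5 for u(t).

u = -21*exp(4*t)/20 - 21*sin(2*t)/40 - exp(-2*t)/8 + 7*cos(2*t)/40

Characteristic equation r² - 2r - 8 = 0 factors as (r - 4)(r + 2) = 0, so r = 4, -2.
Hence u_h = C1*exp(4*t) + C2*exp(-2*t).
Try u_p = A*cos(2*t) + B*sin(2*t). Substituting and equating the coefficients of cos(2t) and sin(2t) gives A = 7/40, B = -21/40, so u_p = -21*sin(2*t)/40 + 7*cos(2*t)/40.
General solution: u = -21*sin(2*t)/40 + 7*cos(2*t)/40 + C1*exp(4*t) + C2*exp(-2*t).
Apply the initial conditions: u(0) = 7/40 + C1 + C2 = -1 and u'(0) = -21/20 - 2*C2 + 4*C1 = -5. Solving gives C1 = -21/20, C2 = -1/8.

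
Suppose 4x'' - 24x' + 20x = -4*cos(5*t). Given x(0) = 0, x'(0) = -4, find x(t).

Divide through by 4: x'' - 6x' + 5x = -cos(5*t).
Characteristic equation r² - 6r + 5 = 0 factors as (r - 5)(r - 1) = 0, so r = 5, 1.
Hence x_h = C1*exp(5*t) + C2*exp(t).
Try x_p = A*cos(5*t) + B*sin(5*t). Substituting and equating the coefficients of cos(5t) and sin(5t) gives A = 1/65, B = 3/130, so x_p = cos(5*t)/65 + 3*sin(5*t)/130.
General solution: x = cos(5*t)/65 + 3*sin(5*t)/130 + C1*exp(5*t) + C2*exp(t).
Apply the initial conditions: x(0) = 1/65 + C1 + C2 = 0 and x'(0) = 3/26 + C2 + 5*C1 = -4. Solving gives C1 = -41/40, C2 = 105/104.

x = -41*exp(5*t)/40 + cos(5*t)/65 + 3*sin(5*t)/130 + 105*exp(t)/104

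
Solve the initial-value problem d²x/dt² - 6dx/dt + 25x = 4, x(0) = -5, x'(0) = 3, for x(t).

x = 4/25 - 129*cos(4*t)*exp(3*t)/25 + 231*exp(3*t)*sin(4*t)/50

Characteristic equation r² - 6r + 25 = 0 has discriminant (-6)² - 4·(25) = -64 < 0, so r = 3 ± 4i.
Hence x_h = C1*cos(4*t)*exp(3*t) + C2*exp(3*t)*sin(4*t).
For the particular solution try x_p = A0. Substituting and matching coefficients of each power of t gives A0 = 4/25, so x_p = 4/25.
General solution: x = 4/25 + C1*cos(4*t)*exp(3*t) + C2*exp(3*t)*sin(4*t).
Apply the initial conditions: x(0) = 4/25 + C1 = -5 and x'(0) = 3*C1 + 4*C2 = 3. Solving gives C1 = -129/25, C2 = 231/50.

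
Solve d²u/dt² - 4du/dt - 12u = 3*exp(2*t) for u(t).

u = -3*exp(2*t)/16 + C1*exp(-2*t) + C2*exp(6*t)

Characteristic equation r² - 4r - 12 = 0 factors as (r + 2)(r - 6) = 0, so r = -2, 6.
Hence u_h = C1*exp(-2*t) + C2*exp(6*t).
Try u_p = A*exp(2*t). Substituting into the equation and dividing by exp(2*t) gives A = -3/16, so u_p = -3*exp(2*t)/16.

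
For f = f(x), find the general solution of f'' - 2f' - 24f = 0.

Characteristic equation r² - 2r - 24 = 0 factors as (r - 6)(r + 4) = 0, so r = 6, -4.
Hence f_h = C1*exp(6*x) + C2*exp(-4*x).

f = C1*exp(6*x) + C2*exp(-4*x)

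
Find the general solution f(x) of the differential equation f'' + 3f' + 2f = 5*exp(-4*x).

f = 5*exp(-4*x)/6 + C1*exp(-2*x) + C2*exp(-x)

Characteristic equation r² + 3r + 2 = 0 factors as (r + 2)(r + 1) = 0, so r = -2, -1.
Hence f_h = C1*exp(-2*x) + C2*exp(-x).
Try f_p = A*exp(-4*x). Substituting into the equation and dividing by exp(-4*x) gives A = 5/6, so f_p = 5*exp(-4*x)/6.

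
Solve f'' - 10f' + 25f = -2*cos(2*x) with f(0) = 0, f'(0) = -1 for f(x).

f = -42*cos(2*x)/841 + 40*sin(2*x)/841 + 42*exp(5*x)/841 - 39*x*exp(5*x)/29

Characteristic equation r² - 10r + 25 = 0 has discriminant (-10)² - 4·(25) = 0, so r = 5 is a repeated root.
Hence f_h = (C1 + C2*x)*exp(5*x).
Try f_p = A*cos(2*x) + B*sin(2*x). Substituting and equating the coefficients of cos(2x) and sin(2x) gives A = -42/841, B = 40/841, so f_p = -42*cos(2*x)/841 + 40*sin(2*x)/841.
General solution: f = -42*cos(2*x)/841 + 40*sin(2*x)/841 + C1*exp(5*x) + C2*x*exp(5*x).
Apply the initial conditions: f(0) = -42/841 + C1 = 0 and f'(0) = 80/841 + C2 + 5*C1 = -1. Solving gives C1 = 42/841, C2 = -39/29.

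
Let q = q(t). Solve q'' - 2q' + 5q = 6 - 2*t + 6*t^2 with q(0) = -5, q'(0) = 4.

Characteristic equation r² - 2r + 5 = 0 has discriminant (-2)² - 4·(5) = -16 < 0, so r = 1 ± 2i.
Hence q_h = C1*cos(2*t)*exp(t) + C2*exp(t)*sin(2*t).
For the particular solution try q_p = A0 + A1*t + A2*t^2. Substituting and matching coefficients of each power of t gives A0 = 118/125, A1 = 14/25, A2 = 6/5, so q_p = 118/125 + 6*t^2/5 + 14*t/25.
General solution: q = 118/125 + 6*t^2/5 + 14*t/25 + C1*cos(2*t)*exp(t) + C2*exp(t)*sin(2*t).
Apply the initial conditions: q(0) = 118/125 + C1 = -5 and q'(0) = 14/25 + C1 + 2*C2 = 4. Solving gives C1 = -743/125, C2 = 1173/250.

q = 118/125 + 6*t**2/5 + 14*t/25 - 743*cos(2*t)*exp(t)/125 + 1173*exp(t)*sin(2*t)/250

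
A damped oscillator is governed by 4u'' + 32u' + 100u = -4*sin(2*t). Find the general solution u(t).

Divide through by 4: u'' + 8u' + 25u = -sin(2*t).
Characteristic equation r² + 8r + 25 = 0 has discriminant (8)² - 4·(25) = -36 < 0, so r = -4 ± 3i.
Hence u_h = C1*cos(3*t)*exp(-4*t) + C2*exp(-4*t)*sin(3*t).
Try u_p = A*cos(2*t) + B*sin(2*t). Substituting and equating the coefficients of cos(2t) and sin(2t) gives A = 16/697, B = -21/697, so u_p = -21*sin(2*t)/697 + 16*cos(2*t)/697.

u = -21*sin(2*t)/697 + 16*cos(2*t)/697 + C1*cos(3*t)*exp(-4*t) + C2*exp(-4*t)*sin(3*t)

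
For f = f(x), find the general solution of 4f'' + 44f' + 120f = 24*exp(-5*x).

f = C1*exp(-6*x) + C2*exp(-5*x) + 6*x*exp(-5*x)

Divide through by 4: f'' + 11f' + 30f = 6*exp(-5*x).
Characteristic equation r² + 11r + 30 = 0 factors as (r + 6)(r + 5) = 0, so r = -6, -5.
Hence f_h = C1*exp(-6*x) + C2*exp(-5*x).
Since exp(-5*x) solves the homogeneous equation (r = -5 is a root of multiplicity 1), multiply the trial by x. Try f_p = A*x*exp(-5*x). Substituting into the equation and dividing by exp(-5*x) gives A = 6, so f_p = 6*x*exp(-5*x).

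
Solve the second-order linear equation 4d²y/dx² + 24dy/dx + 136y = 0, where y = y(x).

y = C1*cos(5*x)*exp(-3*x) + C2*exp(-3*x)*sin(5*x)

Divide through by 4: y'' + 6y' + 34y = 0.
Characteristic equation r² + 6r + 34 = 0 has discriminant (6)² - 4·(34) = -100 < 0, so r = -3 ± 5i.
Hence y_h = C1*cos(5*x)*exp(-3*x) + C2*exp(-3*x)*sin(5*x).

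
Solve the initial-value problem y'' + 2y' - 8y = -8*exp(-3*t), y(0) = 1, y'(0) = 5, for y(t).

Characteristic equation r² + 2r - 8 = 0 factors as (r - 2)(r + 4) = 0, so r = 2, -4.
Hence y_h = C1*exp(2*t) + C2*exp(-4*t).
Try y_p = A*exp(-3*t). Substituting into the equation and dividing by exp(-3*t) gives A = 8/5, so y_p = 8*exp(-3*t)/5.
General solution: y = 8*exp(-3*t)/5 + C1*exp(2*t) + C2*exp(-4*t).
Apply the initial conditions: y(0) = 8/5 + C1 + C2 = 1 and y'(0) = -24/5 - 4*C2 + 2*C1 = 5. Solving gives C1 = 37/30, C2 = -11/6.

y = -11*exp(-4*t)/6 + 8*exp(-3*t)/5 + 37*exp(2*t)/30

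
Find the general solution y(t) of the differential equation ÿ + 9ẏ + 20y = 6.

Characteristic equation r² + 9r + 20 = 0 factors as (r + 5)(r + 4) = 0, so r = -5, -4.
Hence y_h = C1*exp(-5*t) + C2*exp(-4*t).
For the particular solution try y_p = A0. Substituting and matching coefficients of each power of t gives A0 = 3/10, so y_p = 3/10.

y = 3/10 + C1*exp(-5*t) + C2*exp(-4*t)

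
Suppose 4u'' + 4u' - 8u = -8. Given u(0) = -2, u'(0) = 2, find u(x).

Divide through by 4: u'' + u' - 2u = -2.
Characteristic equation r² + r - 2 = 0 factors as (r + 2)(r - 1) = 0, so r = -2, 1.
Hence u_h = C1*exp(-2*x) + C2*exp(x).
For the particular solution try u_p = A0. Substituting and matching coefficients of each power of x gives A0 = 1, so u_p = 1.
General solution: u = 1 + C1*exp(-2*x) + C2*exp(x).
Apply the initial conditions: u(0) = 1 + C1 + C2 = -2 and u'(0) = C2 - 2*C1 = 2. Solving gives C1 = -5/3, C2 = -4/3.

u = 1 - 5*exp(-2*x)/3 - 4*exp(x)/3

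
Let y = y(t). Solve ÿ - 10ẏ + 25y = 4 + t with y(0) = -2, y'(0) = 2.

y = 22/125 - 272*exp(5*t)/125 + t/25 + 321*t*exp(5*t)/25

Characteristic equation r² - 10r + 25 = 0 has discriminant (-10)² - 4·(25) = 0, so r = 5 is a repeated root.
Hence y_h = (C1 + C2*t)*exp(5*t).
For the particular solution try y_p = A0 + A1*t. Substituting and matching coefficients of each power of t gives A0 = 22/125, A1 = 1/25, so y_p = 22/125 + t/25.
General solution: y = 22/125 + t/25 + C1*exp(5*t) + C2*t*exp(5*t).
Apply the initial conditions: y(0) = 22/125 + C1 = -2 and y'(0) = 1/25 + C2 + 5*C1 = 2. Solving gives C1 = -272/125, C2 = 321/25.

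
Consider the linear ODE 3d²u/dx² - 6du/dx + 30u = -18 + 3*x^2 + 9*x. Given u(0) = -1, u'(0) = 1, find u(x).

Divide through by 3: u'' - 2u' + 10u = -6 + x^2 + 3*x.
Characteristic equation r² - 2r + 10 = 0 has discriminant (-2)² - 4·(10) = -36 < 0, so r = 1 ± 3i.
Hence u_h = C1*cos(3*x)*exp(x) + C2*exp(x)*sin(3*x).
For the particular solution try u_p = A0 + A1*x + A2*x^2. Substituting and matching coefficients of each power of x gives A0 = -69/125, A1 = 17/50, A2 = 1/10, so u_p = -69/125 + x^2/10 + 17*x/50.
General solution: u = -69/125 + x^2/10 + 17*x/50 + C1*cos(3*x)*exp(x) + C2*exp(x)*sin(3*x).
Apply the initial conditions: u(0) = -69/125 + C1 = -1 and u'(0) = 17/50 + C1 + 3*C2 = 1. Solving gives C1 = -56/125, C2 = 277/750.

u = -69/125 + x**2/10 + 17*x/50 - 56*cos(3*x)*exp(x)/125 + 277*exp(x)*sin(3*x)/750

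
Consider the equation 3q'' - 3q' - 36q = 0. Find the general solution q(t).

q = C1*exp(4*t) + C2*exp(-3*t)

Divide through by 3: q'' - q' - 12q = 0.
Characteristic equation r² - r - 12 = 0 factors as (r - 4)(r + 3) = 0, so r = 4, -3.
Hence q_h = C1*exp(4*t) + C2*exp(-3*t).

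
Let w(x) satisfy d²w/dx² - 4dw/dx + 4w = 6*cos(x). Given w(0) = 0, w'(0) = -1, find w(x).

w = -24*sin(x)/25 - 18*exp(2*x)/25 + 18*cos(x)/25 + 7*x*exp(2*x)/5

Characteristic equation r² - 4r + 4 = 0 has discriminant (-4)² - 4·(4) = 0, so r = 2 is a repeated root.
Hence w_h = (C1 + C2*x)*exp(2*x).
Try w_p = A*cos(x) + B*sin(x). Substituting and equating the coefficients of cos(x) and sin(x) gives A = 18/25, B = -24/25, so w_p = -24*sin(x)/25 + 18*cos(x)/25.
General solution: w = -24*sin(x)/25 + 18*cos(x)/25 + C1*exp(2*x) + C2*x*exp(2*x).
Apply the initial conditions: w(0) = 18/25 + C1 = 0 and w'(0) = -24/25 + C2 + 2*C1 = -1. Solving gives C1 = -18/25, C2 = 7/5.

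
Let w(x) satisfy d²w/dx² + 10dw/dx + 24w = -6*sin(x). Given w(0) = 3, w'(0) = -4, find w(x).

Characteristic equation r² + 10r + 24 = 0 factors as (r + 4)(r + 6) = 0, so r = -4, -6.
Hence w_h = C1*exp(-4*x) + C2*exp(-6*x).
Try w_p = A*cos(x) + B*sin(x). Substituting and equating the coefficients of cos(x) and sin(x) gives A = 60/629, B = -138/629, so w_p = -138*sin(x)/629 + 60*cos(x)/629.
General solution: w = -138*sin(x)/629 + 60*cos(x)/629 + C1*exp(-4*x) + C2*exp(-6*x).
Apply the initial conditions: w(0) = 60/629 + C1 + C2 = 3 and w'(0) = -138/629 - 6*C2 - 4*C1 = -4. Solving gives C1 = 116/17, C2 = -145/37.

w = -145*exp(-6*x)/37 - 138*sin(x)/629 + 60*cos(x)/629 + 116*exp(-4*x)/17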